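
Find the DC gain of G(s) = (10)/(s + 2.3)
DC gain = G(0) = num(0)/den(0) = 10/2.3 = 4.348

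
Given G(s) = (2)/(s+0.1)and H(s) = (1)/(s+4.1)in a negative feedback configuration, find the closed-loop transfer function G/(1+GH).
Closed-loop T = G/(1+GH).
Numerator: G_num * H_den = 2*s + 8.2.
Denominator: G_den * H_den + G_num * H_num = (s^2 + 4.2*s + 0.41) + (2) = s^2 + 4.2*s + 2.41.
T(s) = (2*s + 8.2)/(s^2 + 4.2*s + 2.41)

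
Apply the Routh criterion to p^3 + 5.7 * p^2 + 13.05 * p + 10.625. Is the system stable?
Routh array:
p^3: [1, 13.05]; p^2: [5.7, 10.625]; p^1: [11.186]; p^0: [10.625]
First column: [1, 5.7, 11.186, 10.625]. Sign changes = 0.
Yes, stable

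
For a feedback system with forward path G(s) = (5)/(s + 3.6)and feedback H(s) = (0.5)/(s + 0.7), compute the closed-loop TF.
Closed-loop T = G/(1+GH).
Numerator: G_num * H_den = 5*s + 3.5.
Denominator: G_den * H_den + G_num * H_num = (s^2 + 4.3*s + 2.52) + (2.5) = s^2 + 4.3*s + 5.02.
T(s) = (5*s + 3.5)/(s^2 + 4.3*s + 5.02)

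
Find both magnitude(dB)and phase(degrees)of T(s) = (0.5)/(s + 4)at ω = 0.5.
Substitute s = j*0.5: T(j0.5) = 0.123077 - 0.0153846j.
|T| = 20*log₁₀(sqrt(Re²+Im²)) = -18.13 dB.
∠T = atan2(Im, Re) = -7.13°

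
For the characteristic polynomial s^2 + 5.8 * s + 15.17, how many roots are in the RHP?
Poles: -2.9 + 2.6j, -2.9 - 2.6j. RHP poles (Re>0): 0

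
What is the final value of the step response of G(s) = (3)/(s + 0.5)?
FVT: lim_{t→∞} y(t) = lim_{s→0} s*Y(s) where Y(s) = G(s)/s.
= lim_{s→0} G(s) = G(0) = num(0)/den(0) = 3/0.5 = 6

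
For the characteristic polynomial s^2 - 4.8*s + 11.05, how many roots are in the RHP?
Poles: 2.4 + 2.3j, 2.4 - 2.3j. RHP poles (Re>0): 2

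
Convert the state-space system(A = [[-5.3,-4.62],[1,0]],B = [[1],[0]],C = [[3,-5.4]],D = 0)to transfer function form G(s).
G(s) = C(sI - A)⁻¹B + D.
Characteristic polynomial det(sI - A) = s^2 + 5.3*s + 4.62.
Numerator from C·adj(sI-A)·B + D·det(sI-A) = 3*s - 5.4.
G(s) = (3*s - 5.4)/(s^2 + 5.3*s + 4.62)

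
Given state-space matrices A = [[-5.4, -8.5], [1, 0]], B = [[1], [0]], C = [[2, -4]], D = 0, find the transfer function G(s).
G(s) = C(sI - A)⁻¹B + D.
Characteristic polynomial det(sI - A) = s^2 + 5.4*s + 8.5.
Numerator from C·adj(sI-A)·B + D·det(sI-A) = 2*s - 4.
G(s) = (2*s - 4)/(s^2 + 5.4*s + 8.5)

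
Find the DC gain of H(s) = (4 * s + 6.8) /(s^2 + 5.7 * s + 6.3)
DC gain = H(0) = num(0)/den(0) = 6.8/6.3 = 1.079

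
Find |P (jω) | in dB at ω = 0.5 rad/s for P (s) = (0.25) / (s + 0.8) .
Substitute s = j*0.5: P(j0.5) = 0.224719 - 0.140449j.
|P(j0.5)| = sqrt(Re² + Im²) = 0.265.
20*log₁₀(0.265) = -11.54 dB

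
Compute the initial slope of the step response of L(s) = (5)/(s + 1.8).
IVT: y'(0⁺) = lim_{s→∞} s²·Y(s) = lim_{s→∞} s·L(s).
deg(num) = 0, deg(den) = 1, relative degree = 1, so s·L(s) → (leading num)/(leading den) = 5/1 = 5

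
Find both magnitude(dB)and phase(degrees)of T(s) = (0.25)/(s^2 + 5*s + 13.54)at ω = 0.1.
Substitute s = j*0.1: T(j0.1) = 0.0184523 - 0.000681902j.
|T| = 20*log₁₀(sqrt(Re²+Im²)) = -34.67 dB.
∠T = atan2(Im, Re) = -2.12°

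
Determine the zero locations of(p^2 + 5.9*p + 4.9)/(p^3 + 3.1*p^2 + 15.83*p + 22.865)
Set numerator = 0: p^2 + 5.9*p + 4.9 = (p + 1)(p + 4.9) = 0 → Zeros: -1, -4.9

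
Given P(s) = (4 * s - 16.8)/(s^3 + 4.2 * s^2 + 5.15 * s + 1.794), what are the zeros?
Set numerator = 0: 4*s - 16.8 = 0 → Zeros: 4.2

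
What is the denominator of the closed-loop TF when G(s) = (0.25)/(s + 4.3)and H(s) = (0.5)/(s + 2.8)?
Characteristic poly = G_den * H_den + G_num * H_num = (s^2 + 7.1*s + 12.04) + (0.125) = s^2 + 7.1*s + 12.165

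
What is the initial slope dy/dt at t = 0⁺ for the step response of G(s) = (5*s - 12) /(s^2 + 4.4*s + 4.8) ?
IVT: y'(0⁺) = lim_{s→∞} s²·Y(s) = lim_{s→∞} s·G(s).
deg(num) = 1, deg(den) = 2, relative degree = 1, so s·G(s) → (leading num)/(leading den) = 5/1 = 5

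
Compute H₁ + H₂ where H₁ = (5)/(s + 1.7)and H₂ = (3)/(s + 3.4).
Parallel: H = H₁ + H₂ = (n₁·d₂ + n₂·d₁)/(d₁·d₂).
n₁·d₂ = 5*s + 17. n₂·d₁ = 3*s + 5.1. Sum = 8*s + 22.1. d₁·d₂ = s^2 + 5.1*s + 5.78.
H(s) = (8*s + 22.1)/(s^2 + 5.1*s + 5.78)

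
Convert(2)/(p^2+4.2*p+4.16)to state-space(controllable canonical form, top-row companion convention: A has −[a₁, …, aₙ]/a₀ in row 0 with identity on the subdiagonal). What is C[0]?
Reachable canonical form: C = numerator coefficients (right-aligned, zero-padded to length n).
num = 2, C = [[0, 2]].
C[0] = 0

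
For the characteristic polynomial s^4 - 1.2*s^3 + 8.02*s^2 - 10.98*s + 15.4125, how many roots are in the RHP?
s^4 - 1.2*s^3 + 8.02*s^2 - 10.98*s + 15.4125 = (s^2 - 1.8*s + 2.25)(s^2 + 0.6*s + 6.85). Poles: -0.3 + 2.6j, -0.3 - 2.6j, 0.9 + 1.2j, 0.9 - 1.2j. RHP poles (Re>0): 2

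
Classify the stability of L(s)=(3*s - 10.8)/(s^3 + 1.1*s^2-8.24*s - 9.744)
Denominator: s^3 + 1.1*s^2 - 8.24*s - 9.744 = (s - 2.9)(s + 2.8)(s + 1.2). Poles: -1.2, -2.8, 2.9. Unstable (1 pole(s) in RHP)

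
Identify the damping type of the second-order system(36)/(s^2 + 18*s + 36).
Standard form: ωn²/(s²+2ζωn·s+ωn²) gives ωn=6, ζ=1.5.
Overdamped (ζ = 1.5 > 1)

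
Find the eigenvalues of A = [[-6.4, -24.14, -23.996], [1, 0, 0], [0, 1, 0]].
Eigenvalues solve det(λI - A) = 0.
Characteristic polynomial: λ^3 + 6.4*λ^2 + 24.14*λ + 23.996 = 0.
Factor: (λ + 1.4)(λ^2 + 5*λ + 17.14) = 0.
Roots: -1.4, -2.5 + 3.3j, -2.5 - 3.3j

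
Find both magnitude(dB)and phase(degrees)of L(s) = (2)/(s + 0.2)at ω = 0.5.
Substitute s = j*0.5: L(j0.5) = 1.37931 - 3.44828j.
|L| = 20*log₁₀(sqrt(Re²+Im²)) = 11.40 dB.
∠L = atan2(Im, Re) = -68.20°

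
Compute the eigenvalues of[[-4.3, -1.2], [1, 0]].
Eigenvalues solve det(λI - A) = 0.
Characteristic polynomial: λ^2 + 4.3*λ + 1.2 = 0.
Factor: (λ + 0.3)(λ + 4) = 0.
Roots: -0.3, -4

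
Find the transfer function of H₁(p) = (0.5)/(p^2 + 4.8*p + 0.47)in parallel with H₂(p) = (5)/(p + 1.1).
Parallel: H = H₁ + H₂ = (n₁·d₂ + n₂·d₁)/(d₁·d₂).
n₁·d₂ = 0.5*p + 0.55. n₂·d₁ = 5*p^2 + 24*p + 2.35. Sum = 5*p^2 + 24.5*p + 2.9. d₁·d₂ = p^3 + 5.9*p^2 + 5.75*p + 0.517.
H(p) = (5*p^2 + 24.5*p + 2.9)/(p^3 + 5.9*p^2 + 5.75*p + 0.517)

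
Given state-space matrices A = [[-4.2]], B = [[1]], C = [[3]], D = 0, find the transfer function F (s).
F(s) = C(sI - A)⁻¹B + D.
Characteristic polynomial det(sI - A) = s + 4.2.
Numerator from C·adj(sI-A)·B + D·det(sI-A) = 3.
F(s) = (3)/(s + 4.2)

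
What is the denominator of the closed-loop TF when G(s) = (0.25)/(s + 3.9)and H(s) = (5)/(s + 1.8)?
Characteristic poly = G_den * H_den + G_num * H_num = (s^2 + 5.7*s + 7.02) + (1.25) = s^2 + 5.7*s + 8.27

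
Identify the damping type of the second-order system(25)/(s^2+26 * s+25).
Standard form: ωn²/(s²+2ζωn·s+ωn²) gives ωn=5, ζ=2.6.
Overdamped (ζ = 2.6 > 1)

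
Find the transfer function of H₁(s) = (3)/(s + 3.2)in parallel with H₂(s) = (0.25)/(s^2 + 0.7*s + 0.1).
Parallel: H = H₁ + H₂ = (n₁·d₂ + n₂·d₁)/(d₁·d₂).
n₁·d₂ = 3*s^2 + 2.1*s + 0.3. n₂·d₁ = 0.25*s + 0.8. Sum = 3*s^2 + 2.35*s + 1.1. d₁·d₂ = s^3 + 3.9*s^2 + 2.34*s + 0.32.
H(s) = (3*s^2 + 2.35*s + 1.1)/(s^3 + 3.9*s^2 + 2.34*s + 0.32)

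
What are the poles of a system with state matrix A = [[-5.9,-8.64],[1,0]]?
Eigenvalues solve det(λI - A) = 0.
Characteristic polynomial: λ^2 + 5.9*λ + 8.64 = 0.
Factor: (λ + 3.2)(λ + 2.7) = 0.
Roots: -2.7, -3.2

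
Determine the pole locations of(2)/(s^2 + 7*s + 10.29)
Set denominator = 0: s^2 + 7*s + 10.29 = (s + 2.1)(s + 4.9) = 0 → Poles: -2.1, -4.9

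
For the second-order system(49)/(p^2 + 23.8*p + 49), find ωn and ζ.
Standard form: ωn²/(p²+2ζωn·p+ωn²).
const=49=ωn² → ωn=7, p coeff=23.8=2ζωn → ζ=1.7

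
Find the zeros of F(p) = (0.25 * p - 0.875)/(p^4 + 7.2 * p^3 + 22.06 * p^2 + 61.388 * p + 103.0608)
Set numerator = 0: 0.25*p - 0.875 = 0 → Zeros: 3.5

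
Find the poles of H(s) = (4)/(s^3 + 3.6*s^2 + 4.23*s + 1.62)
Set denominator = 0: s^3 + 3.6*s^2 + 4.23*s + 1.62 = (s + 0.9)(s + 1.2)(s + 1.5) = 0 → Poles: -0.9, -1.2, -1.5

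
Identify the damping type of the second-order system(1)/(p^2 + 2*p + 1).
Standard form: ωn²/(p²+2ζωn·p+ωn²) gives ωn=1, ζ=1.
Critically damped (ζ = 1)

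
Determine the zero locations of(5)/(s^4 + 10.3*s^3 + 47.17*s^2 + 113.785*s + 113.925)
Numerator is a nonzero constant (5) → Zeros: none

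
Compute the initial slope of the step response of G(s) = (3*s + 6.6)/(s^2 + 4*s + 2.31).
IVT: y'(0⁺) = lim_{s→∞} s²·Y(s) = lim_{s→∞} s·G(s).
deg(num) = 1, deg(den) = 2, relative degree = 1, so s·G(s) → (leading num)/(leading den) = 3/1 = 3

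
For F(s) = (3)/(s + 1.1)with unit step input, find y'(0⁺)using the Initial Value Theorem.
IVT: y'(0⁺) = lim_{s→∞} s²·Y(s) = lim_{s→∞} s·F(s).
deg(num) = 0, deg(den) = 1, relative degree = 1, so s·F(s) → (leading num)/(leading den) = 3/1 = 3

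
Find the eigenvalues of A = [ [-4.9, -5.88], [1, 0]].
Eigenvalues solve det(λI - A) = 0.
Characteristic polynomial: λ^2 + 4.9*λ + 5.88 = 0.
Factor: (λ + 2.1)(λ + 2.8) = 0.
Roots: -2.1, -2.8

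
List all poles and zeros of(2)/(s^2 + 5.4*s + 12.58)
Set denominator = 0: s^2 + 5.4*s + 12.58 = 0 → Poles: -2.7 + 2.3j, -2.7 - 2.3j
Numerator is a nonzero constant (2) → Zeros: none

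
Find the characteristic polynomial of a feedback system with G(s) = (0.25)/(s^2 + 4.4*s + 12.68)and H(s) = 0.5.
Characteristic poly = G_den * H_den + G_num * H_num = (s^2 + 4.4*s + 12.68) + (0.125) = s^2 + 4.4*s + 12.805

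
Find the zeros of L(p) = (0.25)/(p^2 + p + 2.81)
Numerator is a nonzero constant (0.25) → Zeros: none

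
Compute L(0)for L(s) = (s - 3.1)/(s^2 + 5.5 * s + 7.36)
DC gain = L(0) = num(0)/den(0) = -3.1/7.36 = -0.4212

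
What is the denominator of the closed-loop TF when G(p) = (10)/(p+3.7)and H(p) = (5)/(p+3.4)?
Characteristic poly = G_den * H_den + G_num * H_num = (p^2 + 7.1*p + 12.58) + (50) = p^2 + 7.1*p + 62.58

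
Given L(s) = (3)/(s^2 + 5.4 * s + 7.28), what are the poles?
Set denominator = 0: s^2 + 5.4*s + 7.28 = (s + 2.6)(s + 2.8) = 0 → Poles: -2.6, -2.8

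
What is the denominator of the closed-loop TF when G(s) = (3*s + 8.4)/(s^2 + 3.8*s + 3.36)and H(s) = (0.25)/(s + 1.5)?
Characteristic poly = G_den * H_den + G_num * H_num = (s^3 + 5.3*s^2 + 9.06*s + 5.04) + (0.75*s + 2.1) = s^3 + 5.3*s^2 + 9.81*s + 7.14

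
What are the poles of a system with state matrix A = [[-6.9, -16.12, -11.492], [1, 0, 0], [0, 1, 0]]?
Eigenvalues solve det(λI - A) = 0.
Characteristic polynomial: λ^3 + 6.9*λ^2 + 16.12*λ + 11.492 = 0.
Factor: (λ + 1.3)(λ^2 + 5.6*λ + 8.84) = 0.
Roots: -1.3, -2.8 + 1j, -2.8 - 1j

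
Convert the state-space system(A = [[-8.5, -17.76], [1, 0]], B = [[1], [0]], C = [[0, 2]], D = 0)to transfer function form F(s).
F(s) = C(sI - A)⁻¹B + D.
Characteristic polynomial det(sI - A) = s^2 + 8.5*s + 17.76.
Numerator from C·adj(sI-A)·B + D·det(sI-A) = 2.
F(s) = (2)/(s^2 + 8.5*s + 17.76)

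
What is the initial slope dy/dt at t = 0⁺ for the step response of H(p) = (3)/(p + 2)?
IVT: y'(0⁺) = lim_{p→∞} p²·Y(p) = lim_{p→∞} p·H(p).
deg(num) = 0, deg(den) = 1, relative degree = 1, so p·H(p) → (leading num)/(leading den) = 3/1 = 3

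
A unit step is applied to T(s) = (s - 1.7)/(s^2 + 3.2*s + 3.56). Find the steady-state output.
FVT: lim_{t→∞} y(t) = lim_{s→0} s*Y(s) where Y(s) = T(s)/s.
= lim_{s→0} T(s) = T(0) = num(0)/den(0) = -1.7/3.56 = -0.4775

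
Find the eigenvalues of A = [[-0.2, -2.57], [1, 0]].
Eigenvalues solve det(λI - A) = 0.
Characteristic polynomial: λ^2 + 0.2*λ + 2.57 = 0.
Roots: -0.1 + 1.6j, -0.1 - 1.6j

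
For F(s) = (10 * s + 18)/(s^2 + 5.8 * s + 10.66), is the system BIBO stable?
Denominator: s^2 + 5.8*s + 10.66. Poles: -2.9 + 1.5j, -2.9 - 1.5j. All Re(p)<0: Yes (stable)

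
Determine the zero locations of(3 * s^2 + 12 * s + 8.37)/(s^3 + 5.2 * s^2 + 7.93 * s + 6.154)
Set numerator = 0: 3*s^2 + 12*s + 8.37 = 3*(s + 0.9)(s + 3.1) = 0 → Zeros: -0.9, -3.1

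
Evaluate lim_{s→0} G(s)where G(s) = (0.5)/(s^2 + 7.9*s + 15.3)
DC gain = G(0) = num(0)/den(0) = 0.5/15.3 = 0.03268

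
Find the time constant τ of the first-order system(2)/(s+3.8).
First-order system: τ = -1/pole. Pole = -3.8. τ = -1/(-3.8) = 0.2632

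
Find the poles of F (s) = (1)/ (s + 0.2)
Set denominator = 0: s + 0.2 = 0 → Poles: -0.2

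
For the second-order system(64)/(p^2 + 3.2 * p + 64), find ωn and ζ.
Standard form: ωn²/(p²+2ζωn·p+ωn²).
const=64=ωn² → ωn=8, p coeff=3.2=2ζωn → ζ=0.2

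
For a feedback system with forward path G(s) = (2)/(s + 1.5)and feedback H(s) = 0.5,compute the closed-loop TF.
Closed-loop T = G/(1+GH).
Numerator: G_num * H_den = 2.
Denominator: G_den * H_den + G_num * H_num = (s + 1.5) + (1) = s + 2.5.
T(s) = (2)/(s + 2.5)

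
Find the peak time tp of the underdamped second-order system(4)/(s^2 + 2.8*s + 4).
Standard form: ωn²/(s²+2ζωn·s+ωn²) → ωn = 2, ζ = 0.7.
ωd = ωn·√(1-ζ²) = 2·√(1-0.7²) = 1.428.
tp = π/ωd = π/1.428 = 2.2 s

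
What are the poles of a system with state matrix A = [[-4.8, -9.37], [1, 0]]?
Eigenvalues solve det(λI - A) = 0.
Characteristic polynomial: λ^2 + 4.8*λ + 9.37 = 0.
Roots: -2.4 + 1.9j, -2.4 - 1.9j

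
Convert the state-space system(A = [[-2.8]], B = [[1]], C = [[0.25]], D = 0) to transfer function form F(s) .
F(s) = C(sI - A)⁻¹B + D.
Characteristic polynomial det(sI - A) = s + 2.8.
Numerator from C·adj(sI-A)·B + D·det(sI-A) = 0.25.
F(s) = (0.25)/(s + 2.8)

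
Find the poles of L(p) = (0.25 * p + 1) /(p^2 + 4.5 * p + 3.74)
Set denominator = 0: p^2 + 4.5*p + 3.74 = (p + 1.1)(p + 3.4) = 0 → Poles: -1.1, -3.4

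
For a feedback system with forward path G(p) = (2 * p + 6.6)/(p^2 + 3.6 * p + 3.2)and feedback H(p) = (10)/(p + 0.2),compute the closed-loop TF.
Closed-loop T = G/(1+GH).
Numerator: G_num * H_den = 2*p^2 + 7*p + 1.32.
Denominator: G_den * H_den + G_num * H_num = (p^3 + 3.8*p^2 + 3.92*p + 0.64) + (20*p + 66) = p^3 + 3.8*p^2 + 23.92*p + 66.64.
T(p) = (2*p^2 + 7*p + 1.32)/(p^3 + 3.8*p^2 + 23.92*p + 66.64)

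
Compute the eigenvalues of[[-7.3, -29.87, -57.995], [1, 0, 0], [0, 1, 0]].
Eigenvalues solve det(λI - A) = 0.
Characteristic polynomial: λ^3 + 7.3*λ^2 + 29.87*λ + 57.995 = 0.
Factor: (λ + 3.5)(λ^2 + 3.8*λ + 16.57) = 0.
Roots: -1.9 + 3.6j, -1.9 - 3.6j, -3.5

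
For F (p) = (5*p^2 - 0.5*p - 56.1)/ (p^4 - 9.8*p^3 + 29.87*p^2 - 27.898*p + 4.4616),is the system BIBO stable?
Denominator: p^4 - 9.8*p^3 + 29.87*p^2 - 27.898*p + 4.4616 = (p - 4.4)(p - 3.9)(p - 1.3)(p - 0.2). Poles: 0.2, 1.3, 3.9, 4.4. All Re(p)<0: No (unstable)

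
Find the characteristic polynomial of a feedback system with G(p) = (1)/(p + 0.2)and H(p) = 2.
Characteristic poly = G_den * H_den + G_num * H_num = (p + 0.2) + (2) = p + 2.2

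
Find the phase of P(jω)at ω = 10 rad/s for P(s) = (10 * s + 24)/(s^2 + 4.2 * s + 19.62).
Substitute s = j*10: P(j10) = 0.276097 - 1.09983j.
∠P(j10) = atan2(Im, Re) = atan2(-1.09983, 0.276097) = -75.91°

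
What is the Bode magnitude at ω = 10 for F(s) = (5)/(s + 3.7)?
Substitute s = j*10: F(j10) = 0.162723 - 0.439792j.
|F(j10)| = sqrt(Re² + Im²) = 0.4689.
20*log₁₀(0.4689) = -6.58 dB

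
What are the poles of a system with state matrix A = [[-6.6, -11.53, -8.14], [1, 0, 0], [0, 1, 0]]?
Eigenvalues solve det(λI - A) = 0.
Characteristic polynomial: λ^3 + 6.6*λ^2 + 11.53*λ + 8.14 = 0.
Factor: (λ + 4.4)(λ^2 + 2.2*λ + 1.85) = 0.
Roots: -1.1 + 0.8j, -1.1 - 0.8j, -4.4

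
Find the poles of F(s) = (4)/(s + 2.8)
Set denominator = 0: s + 2.8 = 0 → Poles: -2.8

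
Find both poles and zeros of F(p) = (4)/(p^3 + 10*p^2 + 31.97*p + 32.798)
Set denominator = 0: p^3 + 10*p^2 + 31.97*p + 32.798 = (p + 3.1)(p + 2.3)(p + 4.6) = 0 → Poles: -2.3, -3.1, -4.6
Numerator is a nonzero constant (4) → Zeros: none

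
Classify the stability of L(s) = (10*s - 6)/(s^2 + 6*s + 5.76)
Denominator: s^2 + 6*s + 5.76 = (s + 4.8)(s + 1.2). Poles: -1.2, -4.8. Stable (all poles in LHP)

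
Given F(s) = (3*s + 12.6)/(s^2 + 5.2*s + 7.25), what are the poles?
Set denominator = 0: s^2 + 5.2*s + 7.25 = 0 → Poles: -2.6 + 0.7j, -2.6 - 0.7j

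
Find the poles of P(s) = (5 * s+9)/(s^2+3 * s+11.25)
Set denominator = 0: s^2 + 3*s + 11.25 = 0 → Poles: -1.5 + 3j, -1.5 - 3j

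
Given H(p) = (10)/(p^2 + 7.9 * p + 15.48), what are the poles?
Set denominator = 0: p^2 + 7.9*p + 15.48 = (p + 4.3)(p + 3.6) = 0 → Poles: -3.6, -4.3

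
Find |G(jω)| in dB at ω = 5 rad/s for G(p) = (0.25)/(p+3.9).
Substitute p = j*5: G(j5) = 0.0242477 - 0.0310868j.
|G(j5)| = sqrt(Re² + Im²) = 0.03943.
20*log₁₀(0.03943) = -28.08 dB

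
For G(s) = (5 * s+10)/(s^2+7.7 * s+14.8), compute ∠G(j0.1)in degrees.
Substitute s = j*0.1: G(j0.1) = 0.67606 - 0.00139055j.
∠G(j0.1) = atan2(Im, Re) = atan2(-0.00139055, 0.67606) = -0.12°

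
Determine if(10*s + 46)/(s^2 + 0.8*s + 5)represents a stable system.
Denominator: s^2 + 0.8*s + 5. Poles: -0.4 + 2.2j, -0.4 - 2.2j. All Re(p)<0: Yes (stable)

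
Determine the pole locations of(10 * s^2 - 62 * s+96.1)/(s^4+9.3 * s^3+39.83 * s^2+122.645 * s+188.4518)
Set denominator = 0: s^4 + 9.3*s^3 + 39.83*s^2 + 122.645*s + 188.4518 = (s + 4.3)(s + 3.4)(s^2 + 1.6*s + 12.89) = 0 → Poles: -0.8 + 3.5j, -0.8 - 3.5j, -3.4, -4.3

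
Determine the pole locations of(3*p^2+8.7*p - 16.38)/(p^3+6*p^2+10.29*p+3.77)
Set denominator = 0: p^3 + 6*p^2 + 10.29*p + 3.77 = (p + 2.6)(p + 0.5)(p + 2.9) = 0 → Poles: -0.5, -2.6, -2.9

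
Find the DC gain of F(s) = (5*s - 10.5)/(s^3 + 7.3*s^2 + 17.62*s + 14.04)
DC gain = F(0) = num(0)/den(0) = -10.5/14.04 = -0.7479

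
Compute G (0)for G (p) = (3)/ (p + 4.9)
DC gain = G(0) = num(0)/den(0) = 3/4.9 = 0.6122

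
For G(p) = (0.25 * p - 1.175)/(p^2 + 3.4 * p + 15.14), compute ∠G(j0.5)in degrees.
Substitute p = j*0.5: G(j0.5) = -0.0769505 + 0.0171804j.
∠G(j0.5) = atan2(Im, Re) = atan2(0.0171804, -0.0769505) = 167.41°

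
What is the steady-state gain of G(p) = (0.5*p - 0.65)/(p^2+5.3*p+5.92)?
DC gain = G(0) = num(0)/den(0) = -0.65/5.92 = -0.1098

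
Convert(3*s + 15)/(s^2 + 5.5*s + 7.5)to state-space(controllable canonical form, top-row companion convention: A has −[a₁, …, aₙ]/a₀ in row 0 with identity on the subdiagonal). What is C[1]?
Reachable canonical form: C = numerator coefficients (right-aligned, zero-padded to length n).
num = 3*s + 15, C = [[3, 15]].
C[1] = 15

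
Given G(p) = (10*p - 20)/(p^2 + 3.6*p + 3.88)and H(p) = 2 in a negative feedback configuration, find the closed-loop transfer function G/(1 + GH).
Closed-loop T = G/(1+GH).
Numerator: G_num * H_den = 10*p - 20.
Denominator: G_den * H_den + G_num * H_num = (p^2 + 3.6*p + 3.88) + (20*p - 40) = p^2 + 23.6*p - 36.12.
T(p) = (10*p - 20)/(p^2 + 23.6*p - 36.12)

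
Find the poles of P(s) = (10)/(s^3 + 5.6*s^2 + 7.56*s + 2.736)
Set denominator = 0: s^3 + 5.6*s^2 + 7.56*s + 2.736 = (s + 0.6)(s + 3.8)(s + 1.2) = 0 → Poles: -0.6, -1.2, -3.8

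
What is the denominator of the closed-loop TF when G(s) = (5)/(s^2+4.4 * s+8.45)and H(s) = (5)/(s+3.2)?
Characteristic poly = G_den * H_den + G_num * H_num = (s^3 + 7.6*s^2 + 22.53*s + 27.04) + (25) = s^3 + 7.6*s^2 + 22.53*s + 52.04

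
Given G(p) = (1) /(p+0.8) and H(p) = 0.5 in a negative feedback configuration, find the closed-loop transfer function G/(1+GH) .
Closed-loop T = G/(1+GH).
Numerator: G_num * H_den = 1.
Denominator: G_den * H_den + G_num * H_num = (p + 0.8) + (0.5) = p + 1.3.
T(p) = (1)/(p + 1.3)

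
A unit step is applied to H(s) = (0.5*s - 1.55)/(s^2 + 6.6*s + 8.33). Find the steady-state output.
FVT: lim_{t→∞} y(t) = lim_{s→0} s*Y(s) where Y(s) = H(s)/s.
= lim_{s→0} H(s) = H(0) = num(0)/den(0) = -1.55/8.33 = -0.1861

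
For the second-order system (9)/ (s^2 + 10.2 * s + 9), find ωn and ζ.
Standard form: ωn²/(s²+2ζωn·s+ωn²).
const=9=ωn² → ωn=3, s coeff=10.2=2ζωn → ζ=1.7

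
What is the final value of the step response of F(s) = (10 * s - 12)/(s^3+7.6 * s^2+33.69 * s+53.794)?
FVT: lim_{t→∞} y(t) = lim_{s→0} s*Y(s) where Y(s) = F(s)/s.
= lim_{s→0} F(s) = F(0) = num(0)/den(0) = -12/53.794 = -0.2231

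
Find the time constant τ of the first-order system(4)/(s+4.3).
First-order system: τ = -1/pole. Pole = -4.3. τ = -1/(-4.3) = 0.2326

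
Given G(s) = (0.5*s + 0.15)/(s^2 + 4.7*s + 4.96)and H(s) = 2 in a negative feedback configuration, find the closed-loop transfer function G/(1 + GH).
Closed-loop T = G/(1+GH).
Numerator: G_num * H_den = 0.5*s + 0.15.
Denominator: G_den * H_den + G_num * H_num = (s^2 + 4.7*s + 4.96) + (s + 0.3) = s^2 + 5.7*s + 5.26.
T(s) = (0.5*s + 0.15)/(s^2 + 5.7*s + 5.26)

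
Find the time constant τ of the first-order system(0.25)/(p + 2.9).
First-order system: τ = -1/pole. Pole = -2.9. τ = -1/(-2.9) = 0.3448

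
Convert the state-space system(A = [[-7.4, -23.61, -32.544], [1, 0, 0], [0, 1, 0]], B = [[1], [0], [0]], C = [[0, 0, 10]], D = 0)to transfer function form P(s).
P(s) = C(sI - A)⁻¹B + D.
Characteristic polynomial det(sI - A) = s^3 + 7.4*s^2 + 23.61*s + 32.544.
Numerator from C·adj(sI-A)·B + D·det(sI-A) = 10.
P(s) = (10)/(s^3 + 7.4*s^2 + 23.61*s + 32.544)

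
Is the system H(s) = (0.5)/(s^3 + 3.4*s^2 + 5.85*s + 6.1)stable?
Denominator: s^3 + 3.4*s^2 + 5.85*s + 6.1 = (s + 2)(s^2 + 1.4*s + 3.05). Poles: -0.7 + 1.6j, -0.7 - 1.6j, -2. All Re(p)<0: Yes (stable)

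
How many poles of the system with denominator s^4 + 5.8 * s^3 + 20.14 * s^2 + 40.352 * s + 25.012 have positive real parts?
s^4 + 5.8*s^3 + 20.14*s^2 + 40.352*s + 25.012 = (s + 1)(s + 2.6)(s^2 + 2.2*s + 9.62). Poles: -1, -1.1 + 2.9j, -1.1 - 2.9j, -2.6. RHP poles (Re>0): 0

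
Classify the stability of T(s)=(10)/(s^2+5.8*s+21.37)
Denominator: s^2 + 5.8*s + 21.37. Poles: -2.9 + 3.6j, -2.9 - 3.6j. Stable (all poles in LHP)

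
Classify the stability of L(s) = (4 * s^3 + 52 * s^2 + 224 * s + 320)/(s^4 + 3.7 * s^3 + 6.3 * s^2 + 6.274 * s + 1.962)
Denominator: s^4 + 3.7*s^3 + 6.3*s^2 + 6.274*s + 1.962 = (s + 1.8)(s + 0.5)(s^2 + 1.4*s + 2.18). Poles: -0.5, -0.7 + 1.3j, -0.7 - 1.3j, -1.8. Stable (all poles in LHP)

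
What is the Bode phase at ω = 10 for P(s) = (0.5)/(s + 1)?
Substitute s = j*10: P(j10) = 0.0049505 - 0.049505j.
∠P(j10) = atan2(Im, Re) = atan2(-0.049505, 0.0049505) = -84.29°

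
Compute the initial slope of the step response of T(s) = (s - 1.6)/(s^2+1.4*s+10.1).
IVT: y'(0⁺) = lim_{s→∞} s²·Y(s) = lim_{s→∞} s·T(s).
deg(num) = 1, deg(den) = 2, relative degree = 1, so s·T(s) → (leading num)/(leading den) = 1/1 = 1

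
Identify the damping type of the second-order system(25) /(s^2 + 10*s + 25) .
Standard form: ωn²/(s²+2ζωn·s+ωn²) gives ωn=5, ζ=1.
Critically damped (ζ = 1)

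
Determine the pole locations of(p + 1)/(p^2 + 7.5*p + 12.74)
Set denominator = 0: p^2 + 7.5*p + 12.74 = (p + 4.9)(p + 2.6) = 0 → Poles: -2.6, -4.9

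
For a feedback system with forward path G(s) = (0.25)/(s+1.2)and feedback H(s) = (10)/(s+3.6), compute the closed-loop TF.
Closed-loop T = G/(1+GH).
Numerator: G_num * H_den = 0.25*s + 0.9.
Denominator: G_den * H_den + G_num * H_num = (s^2 + 4.8*s + 4.32) + (2.5) = s^2 + 4.8*s + 6.82.
T(s) = (0.25*s + 0.9)/(s^2 + 4.8*s + 6.82)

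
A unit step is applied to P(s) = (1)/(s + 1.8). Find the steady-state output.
FVT: lim_{t→∞} y(t) = lim_{s→0} s*Y(s) where Y(s) = P(s)/s.
= lim_{s→0} P(s) = P(0) = num(0)/den(0) = 1/1.8 = 0.5556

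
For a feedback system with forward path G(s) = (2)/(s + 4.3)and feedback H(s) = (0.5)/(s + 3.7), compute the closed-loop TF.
Closed-loop T = G/(1+GH).
Numerator: G_num * H_den = 2*s + 7.4.
Denominator: G_den * H_den + G_num * H_num = (s^2 + 8*s + 15.91) + (1) = s^2 + 8*s + 16.91.
T(s) = (2*s + 7.4)/(s^2 + 8*s + 16.91)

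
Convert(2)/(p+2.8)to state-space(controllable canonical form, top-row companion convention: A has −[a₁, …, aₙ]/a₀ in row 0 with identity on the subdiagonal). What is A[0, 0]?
Reachable canonical form for den = p + 2.8: top row of A = -[a₁,a₂,...,aₙ]/a₀, ones on the subdiagonal, zeros elsewhere.
A = [[-2.8]].
A[0,0] = -2.8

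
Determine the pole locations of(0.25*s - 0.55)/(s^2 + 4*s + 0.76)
Set denominator = 0: s^2 + 4*s + 0.76 = (s + 3.8)(s + 0.2) = 0 → Poles: -0.2, -3.8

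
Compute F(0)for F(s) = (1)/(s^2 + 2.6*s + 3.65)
DC gain = F(0) = num(0)/den(0) = 1/3.65 = 0.274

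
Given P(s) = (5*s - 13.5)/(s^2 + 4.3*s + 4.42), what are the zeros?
Set numerator = 0: 5*s - 13.5 = 0 → Zeros: 2.7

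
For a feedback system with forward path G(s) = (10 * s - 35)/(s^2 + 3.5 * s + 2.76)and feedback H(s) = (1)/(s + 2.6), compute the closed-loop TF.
Closed-loop T = G/(1+GH).
Numerator: G_num * H_den = 10*s^2 - 9*s - 91.
Denominator: G_den * H_den + G_num * H_num = (s^3 + 6.1*s^2 + 11.86*s + 7.176) + (10*s - 35) = s^3 + 6.1*s^2 + 21.86*s - 27.824.
T(s) = (10*s^2 - 9*s - 91)/(s^3 + 6.1*s^2 + 21.86*s - 27.824)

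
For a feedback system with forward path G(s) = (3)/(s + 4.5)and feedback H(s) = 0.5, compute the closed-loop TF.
Closed-loop T = G/(1+GH).
Numerator: G_num * H_den = 3.
Denominator: G_den * H_den + G_num * H_num = (s + 4.5) + (1.5) = s + 6.
T(s) = (3)/(s + 6)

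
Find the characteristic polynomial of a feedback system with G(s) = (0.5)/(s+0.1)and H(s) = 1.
Characteristic poly = G_den * H_den + G_num * H_num = (s + 0.1) + (0.5) = s + 0.6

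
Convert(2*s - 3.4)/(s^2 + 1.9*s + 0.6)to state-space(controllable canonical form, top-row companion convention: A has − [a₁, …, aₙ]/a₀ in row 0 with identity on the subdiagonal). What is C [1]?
Reachable canonical form: C = numerator coefficients (right-aligned, zero-padded to length n).
num = 2*s - 3.4, C = [[2, -3.4]].
C[1] = -3.4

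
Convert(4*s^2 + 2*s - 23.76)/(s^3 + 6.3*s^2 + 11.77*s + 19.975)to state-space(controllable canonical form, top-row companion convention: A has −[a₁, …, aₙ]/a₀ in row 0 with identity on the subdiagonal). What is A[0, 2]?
Reachable canonical form for den = s^3 + 6.3*s^2 + 11.77*s + 19.975: top row of A = -[a₁,a₂,...,aₙ]/a₀, ones on the subdiagonal, zeros elsewhere.
A = [[-6.3, -11.77, -19.975], [1, 0, 0], [0, 1, 0]].
A[0,2] = -19.975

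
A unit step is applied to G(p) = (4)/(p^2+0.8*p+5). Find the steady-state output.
FVT: lim_{t→∞} y(t) = lim_{p→0} p*Y(p) where Y(p) = G(p)/p.
= lim_{p→0} G(p) = G(0) = num(0)/den(0) = 4/5 = 0.8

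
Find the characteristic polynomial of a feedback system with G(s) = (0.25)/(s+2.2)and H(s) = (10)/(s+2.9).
Characteristic poly = G_den * H_den + G_num * H_num = (s^2 + 5.1*s + 6.38) + (2.5) = s^2 + 5.1*s + 8.88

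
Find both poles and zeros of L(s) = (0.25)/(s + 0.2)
Set denominator = 0: s + 0.2 = 0 → Poles: -0.2
Numerator is a nonzero constant (0.25) → Zeros: none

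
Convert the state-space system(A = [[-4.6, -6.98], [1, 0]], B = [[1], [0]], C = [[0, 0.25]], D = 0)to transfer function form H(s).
H(s) = C(sI - A)⁻¹B + D.
Characteristic polynomial det(sI - A) = s^2 + 4.6*s + 6.98.
Numerator from C·adj(sI-A)·B + D·det(sI-A) = 0.25.
H(s) = (0.25)/(s^2 + 4.6*s + 6.98)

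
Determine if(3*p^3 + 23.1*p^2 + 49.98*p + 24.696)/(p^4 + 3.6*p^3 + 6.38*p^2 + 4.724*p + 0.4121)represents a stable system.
Denominator: p^4 + 3.6*p^3 + 6.38*p^2 + 4.724*p + 0.4121 = (p + 0.1)(p + 1.3)(p^2 + 2.2*p + 3.17). Poles: -0.1, -1.1 + 1.4j, -1.1 - 1.4j, -1.3. All Re(p)<0: Yes (stable)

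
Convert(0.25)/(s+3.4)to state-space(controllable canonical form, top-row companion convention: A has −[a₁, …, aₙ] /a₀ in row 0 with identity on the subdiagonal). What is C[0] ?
Reachable canonical form: C = numerator coefficients (right-aligned, zero-padded to length n).
num = 0.25, C = [[0.25]].
C[0] = 0.25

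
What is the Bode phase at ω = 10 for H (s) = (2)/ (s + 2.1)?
Substitute s = j*10: H(j10) = 0.040226 - 0.191553j.
∠H(j10) = atan2(Im, Re) = atan2(-0.191553, 0.040226) = -78.14°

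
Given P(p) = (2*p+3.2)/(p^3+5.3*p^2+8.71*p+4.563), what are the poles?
Set denominator = 0: p^3 + 5.3*p^2 + 8.71*p + 4.563 = (p + 1.3)(p + 1.3)(p + 2.7) = 0 → Poles: -1.3, -1.3, -2.7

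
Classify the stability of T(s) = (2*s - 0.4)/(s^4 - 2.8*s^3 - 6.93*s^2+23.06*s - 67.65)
Denominator: s^4 - 2.8*s^3 - 6.93*s^2 + 23.06*s - 67.65 = (s + 3.3)(s - 4.1)(s^2 - 2*s + 5). Poles: -3.3, 1 + 2j, 1 - 2j, 4.1. Unstable (3 pole(s) in RHP)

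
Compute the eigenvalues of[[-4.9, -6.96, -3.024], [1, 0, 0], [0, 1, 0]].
Eigenvalues solve det(λI - A) = 0.
Characteristic polynomial: λ^3 + 4.9*λ^2 + 6.96*λ + 3.024 = 0.
Factor: (λ + 2.8)(λ + 1.2)(λ + 0.9) = 0.
Roots: -0.9, -1.2, -2.8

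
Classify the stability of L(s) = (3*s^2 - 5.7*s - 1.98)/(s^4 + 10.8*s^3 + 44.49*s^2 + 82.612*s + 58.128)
Denominator: s^4 + 10.8*s^3 + 44.49*s^2 + 82.612*s + 58.128 = (s + 2.8)(s + 2.4)(s^2 + 5.6*s + 8.65). Poles: -2.4, -2.8, -2.8 + 0.9j, -2.8 - 0.9j. Stable (all poles in LHP)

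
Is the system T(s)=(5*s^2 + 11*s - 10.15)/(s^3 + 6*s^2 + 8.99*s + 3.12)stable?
Denominator: s^3 + 6*s^2 + 8.99*s + 3.12 = (s + 1.6)(s + 3.9)(s + 0.5). Poles: -0.5, -1.6, -3.9. All Re(p)<0: Yes (stable)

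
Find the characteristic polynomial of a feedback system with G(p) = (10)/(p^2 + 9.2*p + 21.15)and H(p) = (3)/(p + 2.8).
Characteristic poly = G_den * H_den + G_num * H_num = (p^3 + 12*p^2 + 46.91*p + 59.22) + (30) = p^3 + 12*p^2 + 46.91*p + 89.22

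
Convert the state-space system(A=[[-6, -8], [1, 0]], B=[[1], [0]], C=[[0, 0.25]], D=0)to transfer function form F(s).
F(s) = C(sI - A)⁻¹B + D.
Characteristic polynomial det(sI - A) = s^2 + 6*s + 8.
Numerator from C·adj(sI-A)·B + D·det(sI-A) = 0.25.
F(s) = (0.25)/(s^2 + 6*s + 8)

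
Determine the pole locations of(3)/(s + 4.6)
Set denominator = 0: s + 4.6 = 0 → Poles: -4.6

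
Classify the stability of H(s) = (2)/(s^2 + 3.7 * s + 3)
Denominator: s^2 + 3.7*s + 3 = (s + 1.2)(s + 2.5). Poles: -1.2, -2.5. Stable (all poles in LHP)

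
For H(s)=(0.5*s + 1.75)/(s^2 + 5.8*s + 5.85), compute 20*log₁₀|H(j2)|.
Substitute s = j*2: H(j2) = 0.107532 - 0.133713j.
|H(j2)| = sqrt(Re² + Im²) = 0.1716.
20*log₁₀(0.1716) = -15.31 dB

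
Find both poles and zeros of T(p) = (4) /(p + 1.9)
Set denominator = 0: p + 1.9 = 0 → Poles: -1.9
Numerator is a nonzero constant (4) → Zeros: none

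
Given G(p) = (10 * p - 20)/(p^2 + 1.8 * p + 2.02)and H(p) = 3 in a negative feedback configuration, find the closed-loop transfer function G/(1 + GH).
Closed-loop T = G/(1+GH).
Numerator: G_num * H_den = 10*p - 20.
Denominator: G_den * H_den + G_num * H_num = (p^2 + 1.8*p + 2.02) + (30*p - 60) = p^2 + 31.8*p - 57.98.
T(p) = (10*p - 20)/(p^2 + 31.8*p - 57.98)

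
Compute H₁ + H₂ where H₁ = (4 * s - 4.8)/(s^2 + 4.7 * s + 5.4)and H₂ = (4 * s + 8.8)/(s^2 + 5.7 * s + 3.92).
Parallel: H = H₁ + H₂ = (n₁·d₂ + n₂·d₁)/(d₁·d₂).
n₁·d₂ = 4*s^3 + 18*s^2 - 11.68*s - 18.816. n₂·d₁ = 4*s^3 + 27.6*s^2 + 62.96*s + 47.52. Sum = 8*s^3 + 45.6*s^2 + 51.28*s + 28.704. d₁·d₂ = s^4 + 10.4*s^3 + 36.11*s^2 + 49.204*s + 21.168.
H(s) = (8*s^3 + 45.6*s^2 + 51.28*s + 28.704)/(s^4 + 10.4*s^3 + 36.11*s^2 + 49.204*s + 21.168)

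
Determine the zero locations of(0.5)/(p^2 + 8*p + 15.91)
Numerator is a nonzero constant (0.5) → Zeros: none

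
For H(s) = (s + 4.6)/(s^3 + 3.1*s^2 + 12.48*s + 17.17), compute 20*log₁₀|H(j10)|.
Substitute s = j*10: H(j10) = -0.0118571 + 0.0012887j.
|H(j10)| = sqrt(Re² + Im²) = 0.01193.
20*log₁₀(0.01193) = -38.47 dB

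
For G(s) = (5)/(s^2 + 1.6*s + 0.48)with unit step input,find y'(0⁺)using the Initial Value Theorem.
IVT: y'(0⁺) = lim_{s→∞} s²·Y(s) = lim_{s→∞} s·G(s).
deg(num) = 0, deg(den) = 2, relative degree = 2 ≥ 2, so s·G(s) → 0. Initial slope = 0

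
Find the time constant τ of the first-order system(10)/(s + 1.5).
First-order system: τ = -1/pole. Pole = -1.5. τ = -1/(-1.5) = 0.6667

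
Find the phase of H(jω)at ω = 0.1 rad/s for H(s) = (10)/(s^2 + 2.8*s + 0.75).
Substitute s = j*0.1: H(j0.1) = 11.8211 - 4.47284j.
∠H(j0.1) = atan2(Im, Re) = atan2(-4.47284, 11.8211) = -20.73°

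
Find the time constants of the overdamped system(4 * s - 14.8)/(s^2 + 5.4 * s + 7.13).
Overdamped: real poles at -2.3, -3.1. τ = -1/pole → τ₁ = 0.4348, τ₂ = 0.3226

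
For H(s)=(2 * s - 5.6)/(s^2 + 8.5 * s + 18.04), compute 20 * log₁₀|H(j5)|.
Substitute s = j*5: H(j5) = 0.250163 + 0.0907968j.
|H(j5)| = sqrt(Re² + Im²) = 0.2661.
20*log₁₀(0.2661) = -11.50 dB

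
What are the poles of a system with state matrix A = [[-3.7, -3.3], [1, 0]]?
Eigenvalues solve det(λI - A) = 0.
Characteristic polynomial: λ^2 + 3.7*λ + 3.3 = 0.
Factor: (λ + 1.5)(λ + 2.2) = 0.
Roots: -1.5, -2.2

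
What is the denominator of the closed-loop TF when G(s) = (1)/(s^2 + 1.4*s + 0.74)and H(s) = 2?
Characteristic poly = G_den * H_den + G_num * H_num = (s^2 + 1.4*s + 0.74) + (2) = s^2 + 1.4*s + 2.74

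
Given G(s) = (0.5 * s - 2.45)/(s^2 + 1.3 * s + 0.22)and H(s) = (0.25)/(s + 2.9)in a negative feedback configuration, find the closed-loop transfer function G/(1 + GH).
Closed-loop T = G/(1+GH).
Numerator: G_num * H_den = 0.5*s^2 - s - 7.105.
Denominator: G_den * H_den + G_num * H_num = (s^3 + 4.2*s^2 + 3.99*s + 0.638) + (0.125*s - 0.6125) = s^3 + 4.2*s^2 + 4.115*s + 0.0255.
T(s) = (0.5*s^2 - s - 7.105)/(s^3 + 4.2*s^2 + 4.115*s + 0.0255)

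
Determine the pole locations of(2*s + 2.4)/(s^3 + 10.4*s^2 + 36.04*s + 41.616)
Set denominator = 0: s^3 + 10.4*s^2 + 36.04*s + 41.616 = (s + 3.4)(s + 3.4)(s + 3.6) = 0 → Poles: -3.4, -3.4, -3.6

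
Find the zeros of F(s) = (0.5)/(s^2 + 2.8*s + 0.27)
Numerator is a nonzero constant (0.5) → Zeros: none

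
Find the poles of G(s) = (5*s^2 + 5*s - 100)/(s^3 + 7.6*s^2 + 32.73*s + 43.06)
Set denominator = 0: s^3 + 7.6*s^2 + 32.73*s + 43.06 = (s + 2)(s^2 + 5.6*s + 21.53) = 0 → Poles: -2, -2.8 + 3.7j, -2.8 - 3.7j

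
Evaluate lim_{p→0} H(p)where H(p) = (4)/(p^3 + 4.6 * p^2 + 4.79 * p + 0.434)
DC gain = H(0) = num(0)/den(0) = 4/0.434 = 9.217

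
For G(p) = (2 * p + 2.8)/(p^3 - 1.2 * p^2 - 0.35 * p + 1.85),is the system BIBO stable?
Denominator: p^3 - 1.2*p^2 - 0.35*p + 1.85 = (p + 1)(p^2 - 2.2*p + 1.85). Poles: -1, 1.1 + 0.8j, 1.1 - 0.8j. All Re(p)<0: No (unstable)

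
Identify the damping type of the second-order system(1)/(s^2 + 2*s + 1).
Standard form: ωn²/(s²+2ζωn·s+ωn²) gives ωn=1, ζ=1.
Critically damped (ζ = 1)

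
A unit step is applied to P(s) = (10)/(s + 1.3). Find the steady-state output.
FVT: lim_{t→∞} y(t) = lim_{s→0} s*Y(s) where Y(s) = P(s)/s.
= lim_{s→0} P(s) = P(0) = num(0)/den(0) = 10/1.3 = 7.692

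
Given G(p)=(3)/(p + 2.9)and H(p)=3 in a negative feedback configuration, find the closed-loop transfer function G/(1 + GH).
Closed-loop T = G/(1+GH).
Numerator: G_num * H_den = 3.
Denominator: G_den * H_den + G_num * H_num = (p + 2.9) + (9) = p + 11.9.
T(p) = (3)/(p + 11.9)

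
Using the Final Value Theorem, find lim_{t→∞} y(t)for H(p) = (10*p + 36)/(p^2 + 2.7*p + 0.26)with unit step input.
FVT: lim_{t→∞} y(t) = lim_{p→0} p*Y(p) where Y(p) = H(p)/p.
= lim_{p→0} H(p) = H(0) = num(0)/den(0) = 36/0.26 = 138.5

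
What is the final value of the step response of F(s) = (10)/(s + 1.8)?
FVT: lim_{t→∞} y(t) = lim_{s→0} s*Y(s) where Y(s) = F(s)/s.
= lim_{s→0} F(s) = F(0) = num(0)/den(0) = 10/1.8 = 5.556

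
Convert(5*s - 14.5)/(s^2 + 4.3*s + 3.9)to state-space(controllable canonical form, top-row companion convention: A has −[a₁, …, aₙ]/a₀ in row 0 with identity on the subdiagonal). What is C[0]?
Reachable canonical form: C = numerator coefficients (right-aligned, zero-padded to length n).
num = 5*s - 14.5, C = [[5, -14.5]].
C[0] = 5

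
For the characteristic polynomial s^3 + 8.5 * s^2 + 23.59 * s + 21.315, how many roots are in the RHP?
s^3 + 8.5*s^2 + 23.59*s + 21.315 = (s + 3.5)(s + 2.1)(s + 2.9). Poles: -2.1, -2.9, -3.5. RHP poles (Re>0): 0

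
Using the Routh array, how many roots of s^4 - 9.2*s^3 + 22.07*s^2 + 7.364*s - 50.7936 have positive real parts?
Routh array:
s^4: [1, 22.07, -50.7936]; s^3: [-9.2, 7.364]; s^2: [22.8704, -50.7936]; s^1: [-13.0685]; s^0: [-50.7936]
First column: [1, -9.2, 22.8704, -13.0685, -50.7936]. Sign changes = RHP roots = 3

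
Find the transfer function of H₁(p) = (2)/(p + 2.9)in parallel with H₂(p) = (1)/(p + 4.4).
Parallel: H = H₁ + H₂ = (n₁·d₂ + n₂·d₁)/(d₁·d₂).
n₁·d₂ = 2*p + 8.8. n₂·d₁ = p + 2.9. Sum = 3*p + 11.7. d₁·d₂ = p^2 + 7.3*p + 12.76.
H(p) = (3*p + 11.7)/(p^2 + 7.3*p + 12.76)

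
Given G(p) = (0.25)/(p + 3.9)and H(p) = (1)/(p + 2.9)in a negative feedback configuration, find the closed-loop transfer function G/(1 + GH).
Closed-loop T = G/(1+GH).
Numerator: G_num * H_den = 0.25*p + 0.725.
Denominator: G_den * H_den + G_num * H_num = (p^2 + 6.8*p + 11.31) + (0.25) = p^2 + 6.8*p + 11.56.
T(p) = (0.25*p + 0.725)/(p^2 + 6.8*p + 11.56)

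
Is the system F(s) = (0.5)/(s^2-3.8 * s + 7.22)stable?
Denominator: s^2 - 3.8*s + 7.22. Poles: 1.9 + 1.9j, 1.9 - 1.9j. All Re(p)<0: No (unstable)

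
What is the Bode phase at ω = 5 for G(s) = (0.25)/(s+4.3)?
Substitute s = j*5: G(j5) = 0.0247183 - 0.0287422j.
∠G(j5) = atan2(Im, Re) = atan2(-0.0287422, 0.0247183) = -49.30°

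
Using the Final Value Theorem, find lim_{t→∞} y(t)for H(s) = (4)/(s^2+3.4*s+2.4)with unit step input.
FVT: lim_{t→∞} y(t) = lim_{s→0} s*Y(s) where Y(s) = H(s)/s.
= lim_{s→0} H(s) = H(0) = num(0)/den(0) = 4/2.4 = 1.667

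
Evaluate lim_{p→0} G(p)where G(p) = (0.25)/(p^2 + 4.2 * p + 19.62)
DC gain = G(0) = num(0)/den(0) = 0.25/19.62 = 0.01274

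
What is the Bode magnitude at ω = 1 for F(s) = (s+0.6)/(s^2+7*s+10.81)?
Substitute s = j*1: F(j1) = 0.0887245 + 0.0386268j.
|F(j1)| = sqrt(Re² + Im²) = 0.09677.
20*log₁₀(0.09677) = -20.29 dB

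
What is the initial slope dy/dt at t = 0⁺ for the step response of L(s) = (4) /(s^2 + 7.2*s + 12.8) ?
IVT: y'(0⁺) = lim_{s→∞} s²·Y(s) = lim_{s→∞} s·L(s).
deg(num) = 0, deg(den) = 2, relative degree = 2 ≥ 2, so s·L(s) → 0. Initial slope = 0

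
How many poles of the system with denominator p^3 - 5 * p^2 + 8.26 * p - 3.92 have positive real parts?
p^3 - 5*p^2 + 8.26*p - 3.92 = (p - 0.8)(p^2 - 4.2*p + 4.9). Poles: 0.8, 2.1 + 0.7j, 2.1 - 0.7j. RHP poles (Re>0): 3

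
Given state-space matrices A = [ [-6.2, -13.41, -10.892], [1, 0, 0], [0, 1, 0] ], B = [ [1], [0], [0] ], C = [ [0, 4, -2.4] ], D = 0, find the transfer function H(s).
H(s) = C(sI - A)⁻¹B + D.
Characteristic polynomial det(sI - A) = s^3 + 6.2*s^2 + 13.41*s + 10.892.
Numerator from C·adj(sI-A)·B + D·det(sI-A) = 4*s - 2.4.
H(s) = (4*s - 2.4)/(s^3 + 6.2*s^2 + 13.41*s + 10.892)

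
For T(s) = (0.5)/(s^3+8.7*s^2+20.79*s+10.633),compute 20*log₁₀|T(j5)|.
Substitute s = j*5: T(j5) = -0.00239224 + 0.000243425j.
|T(j5)| = sqrt(Re² + Im²) = 0.002405.
20*log₁₀(0.002405) = -52.38 dB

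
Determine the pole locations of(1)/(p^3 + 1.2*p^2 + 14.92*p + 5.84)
Set denominator = 0: p^3 + 1.2*p^2 + 14.92*p + 5.84 = (p + 0.4)(p^2 + 0.8*p + 14.6) = 0 → Poles: -0.4, -0.4 + 3.8j, -0.4 - 3.8j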